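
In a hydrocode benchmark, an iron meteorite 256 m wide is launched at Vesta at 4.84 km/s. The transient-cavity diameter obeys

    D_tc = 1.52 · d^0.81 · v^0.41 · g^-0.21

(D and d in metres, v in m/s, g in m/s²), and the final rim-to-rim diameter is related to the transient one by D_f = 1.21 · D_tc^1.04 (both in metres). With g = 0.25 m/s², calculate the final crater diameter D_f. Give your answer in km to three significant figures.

v = 4840 m/s.
d^0.81 = 256^0.81 = 89.26
v^0.41 = 4840^0.41 = 32.42
g^-0.21 = 0.25^-0.21 = 1.338
D_tc = 1.52 × 89.26 × 32.42 × 1.338 = 5885 m
D_f = 1.21 × (5885)^1.04 = 10077 m
     = 10.08 km

D_f ≈ 10.1 km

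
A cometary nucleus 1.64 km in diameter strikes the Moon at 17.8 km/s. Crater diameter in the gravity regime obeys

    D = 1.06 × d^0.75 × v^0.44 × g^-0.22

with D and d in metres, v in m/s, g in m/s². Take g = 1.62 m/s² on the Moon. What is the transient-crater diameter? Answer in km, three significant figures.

In SI units: d = 1640 m, v = 17800 m/s.
d^0.75 = 1640^0.75 = 257.7
v^0.44 = 17800^0.44 = 74.16
g^-0.22 = 1.62^-0.22 = 0.8993
D = 1.06 × 257.7 × 74.16 × 0.8993 = 18218 m
   = 18.22 km

D ≈ 18.2 km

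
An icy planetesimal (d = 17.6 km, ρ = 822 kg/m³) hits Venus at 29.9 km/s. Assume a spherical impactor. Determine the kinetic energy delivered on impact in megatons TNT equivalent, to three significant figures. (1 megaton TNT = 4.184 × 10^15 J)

E ≈ 2.51 × 10^8 Mt TNT

d = 17600 m; v = 29900 m/s.
Mass m = (π/6) ρ d³ = (π/6) × 822 × (17600)³ = 2.346 × 10^15 kg
E = ½ m v² = 0.5 × 2.346 × 10^15 × (29900)² = 1.049 × 10^24 J
   = 1.049 × 10^24 / 4.184×10^15 = 2.507 × 10^8 Mt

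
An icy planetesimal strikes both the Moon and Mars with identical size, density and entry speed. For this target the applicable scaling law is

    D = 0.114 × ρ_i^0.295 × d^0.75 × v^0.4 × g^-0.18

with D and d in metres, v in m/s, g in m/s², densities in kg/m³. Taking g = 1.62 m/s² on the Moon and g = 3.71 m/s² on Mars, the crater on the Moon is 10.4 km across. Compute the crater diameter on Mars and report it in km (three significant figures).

All impactor-dependent factors cancel in the ratio, leaving D_Mars/D_Moon = (g_Mars/g_Moon)^-0.18.
(3.71/1.62)^-0.18 = 2.290^-0.18 = 0.8614
D_Mars = 0.8614 × 10.4 km = 8.96 km

D ≈ 8.96 km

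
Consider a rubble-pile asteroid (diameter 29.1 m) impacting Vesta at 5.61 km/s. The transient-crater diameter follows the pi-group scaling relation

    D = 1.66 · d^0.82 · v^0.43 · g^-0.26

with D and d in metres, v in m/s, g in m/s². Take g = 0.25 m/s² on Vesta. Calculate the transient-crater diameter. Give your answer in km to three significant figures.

D ≈ 1.55 km

In SI units: v = 5610 m/s.
d^0.82 = 29.1^0.82 = 15.86
v^0.43 = 5610^0.43 = 40.93
g^-0.26 = 0.25^-0.26 = 1.434
D = 1.66 × 15.86 × 40.93 × 1.434 = 1545 m
   = 1.545 km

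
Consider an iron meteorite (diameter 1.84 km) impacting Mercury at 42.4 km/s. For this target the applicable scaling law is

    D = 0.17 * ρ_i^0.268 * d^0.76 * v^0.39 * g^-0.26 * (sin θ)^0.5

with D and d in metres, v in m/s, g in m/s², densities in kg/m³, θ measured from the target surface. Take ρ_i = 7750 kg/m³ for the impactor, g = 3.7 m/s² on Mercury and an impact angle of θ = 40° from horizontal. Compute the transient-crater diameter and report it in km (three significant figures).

In SI units: d = 1840 m, v = 42400 m/s.
ρ_i^0.268 = 7750^0.268 = 11.02
d^0.76 = 1840^0.76 = 302.9
v^0.39 = 42400^0.39 = 63.78
g^-0.26 = 3.7^-0.26 = 0.7117
(sin 40°)^0.5 = 0.6428^0.5 = 0.8017
D = 0.17 × 11.02 × 302.9 × 63.78 × 0.7117 × 0.8017 = 20650 m
   = 20.65 km

D ≈ 20.7 km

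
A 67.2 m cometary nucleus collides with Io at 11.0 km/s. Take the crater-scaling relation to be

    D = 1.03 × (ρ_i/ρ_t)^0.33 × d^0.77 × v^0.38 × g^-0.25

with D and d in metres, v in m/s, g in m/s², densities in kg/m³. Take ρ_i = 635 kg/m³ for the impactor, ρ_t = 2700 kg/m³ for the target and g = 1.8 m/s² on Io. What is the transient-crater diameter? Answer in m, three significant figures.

D ≈ 483 m

In SI units: v = 11000 m/s.
(ρ_i/ρ_t)^0.33 = (635/2700)^0.33 = 0.6202
d^0.77 = 67.2^0.77 = 25.53
v^0.38 = 11000^0.38 = 34.33
g^-0.25 = 1.8^-0.25 = 0.8633
D = 1.03 × 0.6202 × 25.53 × 34.33 × 0.8633 = 483.3 m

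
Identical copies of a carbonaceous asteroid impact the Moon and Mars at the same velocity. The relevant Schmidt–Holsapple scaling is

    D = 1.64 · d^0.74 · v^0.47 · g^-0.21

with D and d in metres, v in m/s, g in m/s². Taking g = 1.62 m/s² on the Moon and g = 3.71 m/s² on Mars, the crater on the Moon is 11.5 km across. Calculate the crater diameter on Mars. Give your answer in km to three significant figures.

All impactor-dependent factors cancel in the ratio, leaving D_Mars/D_Moon = (g_Mars/g_Moon)^-0.21.
(3.71/1.62)^-0.21 = 2.290^-0.21 = 0.8403
D_Mars = 0.8403 × 11.5 km = 9.66 km

D ≈ 9.66 km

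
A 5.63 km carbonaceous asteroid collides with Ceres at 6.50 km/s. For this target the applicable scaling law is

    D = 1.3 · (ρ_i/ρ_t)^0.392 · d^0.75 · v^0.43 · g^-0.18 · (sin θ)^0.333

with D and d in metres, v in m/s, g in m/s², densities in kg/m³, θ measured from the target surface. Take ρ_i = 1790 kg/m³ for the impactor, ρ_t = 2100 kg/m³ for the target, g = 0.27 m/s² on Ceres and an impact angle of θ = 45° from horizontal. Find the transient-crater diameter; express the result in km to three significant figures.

D ≈ 39.0 km

In SI units: d = 5630 m, v = 6500 m/s.
(ρ_i/ρ_t)^0.392 = (1790/2100)^0.392 = 0.9393
d^0.75 = 5630^0.75 = 650.0
v^0.43 = 6500^0.43 = 43.61
g^-0.18 = 0.27^-0.18 = 1.266
(sin 45°)^0.333 = 0.7071^0.333 = 0.8910
D = 1.3 × 0.9393 × 650.0 × 43.61 × 1.266 × 0.8910 = 39044 m
   = 39.04 km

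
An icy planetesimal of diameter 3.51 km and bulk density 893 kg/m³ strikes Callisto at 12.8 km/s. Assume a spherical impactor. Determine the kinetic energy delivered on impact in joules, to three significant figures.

E ≈ 1.66 × 10^21 J

d = 3510 m; v = 12800 m/s.
Mass m = (π/6) ρ d³ = (π/6) × 893 × (3510)³ = 2.022 × 10^13 kg
E = ½ m v² = 0.5 × 2.022 × 10^13 × (12800)² = 1.656 × 10^21 J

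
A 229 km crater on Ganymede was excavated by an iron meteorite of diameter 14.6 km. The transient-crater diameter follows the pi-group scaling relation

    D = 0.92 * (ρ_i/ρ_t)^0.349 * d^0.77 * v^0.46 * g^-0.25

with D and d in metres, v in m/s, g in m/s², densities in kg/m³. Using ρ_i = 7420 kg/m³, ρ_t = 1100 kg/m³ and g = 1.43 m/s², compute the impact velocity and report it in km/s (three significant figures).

Rearranging for v: v = [D / (0.92 · (7420/1100)^0.349 · 14600^0.77 · 1.43^-0.25)]^(1/0.46).
D = 229000 m.
(7420/1100)^0.349 = 1.947
14600^0.77 = 1609
1.43^-0.25 = 0.9145
Denominator = 0.92 × 1.947 × 1609 × 0.9145 = 2636
D / 2636 = 229000 / 2636 = 86.87
v = 86.87^(1/0.46) = 86.87^2.1739 = 16402 m/s

v ≈ 16.4 km/s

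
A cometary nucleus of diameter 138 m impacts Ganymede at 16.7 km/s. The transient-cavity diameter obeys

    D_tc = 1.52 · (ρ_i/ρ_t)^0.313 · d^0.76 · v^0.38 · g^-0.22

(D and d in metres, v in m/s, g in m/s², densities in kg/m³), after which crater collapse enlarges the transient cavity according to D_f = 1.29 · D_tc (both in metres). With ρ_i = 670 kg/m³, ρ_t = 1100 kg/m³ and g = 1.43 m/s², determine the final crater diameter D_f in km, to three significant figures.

D_f ≈ 2.64 km

v = 16700 m/s.
(ρ_i/ρ_t)^0.313 = (670/1100)^0.313 = 0.8563
d^0.76 = 138^0.76 = 42.30
v^0.38 = 16700^0.38 = 40.24
g^-0.22 = 1.43^-0.22 = 0.9243
D_tc = 1.52 × 0.8563 × 42.30 × 40.24 × 0.9243 = 2048 m
D_f = 1.29 × 2048 = 2642 m
     = 2.642 km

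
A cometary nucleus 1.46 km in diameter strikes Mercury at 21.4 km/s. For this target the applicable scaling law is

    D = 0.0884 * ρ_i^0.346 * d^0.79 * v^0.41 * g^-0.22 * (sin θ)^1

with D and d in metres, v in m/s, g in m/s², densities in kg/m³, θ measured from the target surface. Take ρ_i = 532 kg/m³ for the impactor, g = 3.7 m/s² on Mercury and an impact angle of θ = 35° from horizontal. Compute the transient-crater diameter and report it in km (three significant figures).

D ≈ 6.29 km

In SI units: d = 1460 m, v = 21400 m/s.
ρ_i^0.346 = 532^0.346 = 8.773
d^0.79 = 1460^0.79 = 316.1
v^0.41 = 21400^0.41 = 59.63
g^-0.22 = 3.7^-0.22 = 0.7499
(sin 35°)^1 = 0.5736^1 = 0.5736
D = 0.0884 × 8.773 × 316.1 × 59.63 × 0.7499 × 0.5736 = 6288 m
   = 6.288 km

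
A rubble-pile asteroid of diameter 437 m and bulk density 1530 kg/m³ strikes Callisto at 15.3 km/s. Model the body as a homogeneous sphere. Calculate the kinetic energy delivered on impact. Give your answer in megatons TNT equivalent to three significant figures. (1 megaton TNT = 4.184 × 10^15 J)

v = 15300 m/s.
Mass m = (π/6) ρ d³ = (π/6) × 1530 × (437)³ = 6.686 × 10^10 kg
E = ½ m v² = 0.5 × 6.686 × 10^10 × (15300)² = 7.826 × 10^18 J
   = 7.826 × 10^18 / 4.184×10^15 = 1870 Mt

E ≈ 1870 Mt TNT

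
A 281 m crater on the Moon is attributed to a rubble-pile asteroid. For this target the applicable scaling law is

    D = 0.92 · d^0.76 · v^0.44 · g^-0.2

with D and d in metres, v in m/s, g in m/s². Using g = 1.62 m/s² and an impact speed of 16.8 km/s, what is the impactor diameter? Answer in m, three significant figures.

Rearranging for d: d = [D / (0.92 · 16800^0.44 · 1.62^-0.2)]^(1/0.76).
16800^0.44 = 72.30
1.62^-0.2 = 0.9080
Denominator = 0.92 × 72.30 × 0.9080 = 60.40
D / 60.40 = 281 / 60.40 = 4.652
d = 4.652^(1/0.76) = 4.652^1.3158 = 7.559 m

d ≈ 7.56 m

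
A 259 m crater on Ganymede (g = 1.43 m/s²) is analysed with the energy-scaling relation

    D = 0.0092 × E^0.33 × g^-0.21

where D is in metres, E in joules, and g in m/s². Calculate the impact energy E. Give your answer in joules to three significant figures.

Rearranging: E = [D / (0.0092 · g^-0.21)]^(1/0.33).
g^-0.21 = 1.43^-0.21 = 0.9276
D / (0.0092 × 0.9276) = 259 / (8.534 × 10^-3) = 3.035 × 10^4
E = (3.035 × 10^4)^3.0303 = 3.822 × 10^13 J

E ≈ 3.82 × 10^13 J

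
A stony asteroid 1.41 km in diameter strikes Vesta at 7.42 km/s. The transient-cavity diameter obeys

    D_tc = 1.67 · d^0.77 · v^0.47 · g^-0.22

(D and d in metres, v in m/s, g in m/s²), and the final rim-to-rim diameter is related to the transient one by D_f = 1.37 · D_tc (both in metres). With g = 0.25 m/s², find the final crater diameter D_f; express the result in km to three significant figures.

D_f ≈ 54.4 km

In SI: d = 1410 m, v = 7420 m/s.
d^0.77 = 1410^0.77 = 266.0
v^0.47 = 7420^0.47 = 65.93
g^-0.22 = 0.25^-0.22 = 1.357
D_tc = 1.67 × 266.0 × 65.93 × 1.357 = 39740 m
D_f = 1.37 × 39740 = 54444 m
     = 54.44 km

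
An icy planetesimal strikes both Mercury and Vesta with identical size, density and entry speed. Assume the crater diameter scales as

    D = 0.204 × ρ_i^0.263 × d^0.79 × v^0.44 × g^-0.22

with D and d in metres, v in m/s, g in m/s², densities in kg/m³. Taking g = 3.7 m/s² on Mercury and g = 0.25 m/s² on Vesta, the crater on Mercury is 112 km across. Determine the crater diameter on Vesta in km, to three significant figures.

D ≈ 203 km

All impactor-dependent factors cancel in the ratio, leaving D_Vesta/D_Mercury = (g_Vesta/g_Mercury)^-0.22.
(0.25/3.7)^-0.22 = 0.06757^-0.22 = 1.809
D_Vesta = 1.809 × 112 km = 203 km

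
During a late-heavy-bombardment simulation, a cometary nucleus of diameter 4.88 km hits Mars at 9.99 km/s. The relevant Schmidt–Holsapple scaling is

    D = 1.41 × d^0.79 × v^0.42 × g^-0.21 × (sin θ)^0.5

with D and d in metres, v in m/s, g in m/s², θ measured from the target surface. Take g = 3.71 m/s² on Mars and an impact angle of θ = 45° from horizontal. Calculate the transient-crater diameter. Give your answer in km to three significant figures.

D ≈ 35.3 km

In SI units: d = 4880 m, v = 9990 m/s.
d^0.79 = 4880^0.79 = 820.1
v^0.42 = 9990^0.42 = 47.84
g^-0.21 = 3.71^-0.21 = 0.7593
(sin 45°)^0.5 = 0.7071^0.5 = 0.8409
D = 1.41 × 820.1 × 47.84 × 0.7593 × 0.8409 = 35321 m
   = 35.32 km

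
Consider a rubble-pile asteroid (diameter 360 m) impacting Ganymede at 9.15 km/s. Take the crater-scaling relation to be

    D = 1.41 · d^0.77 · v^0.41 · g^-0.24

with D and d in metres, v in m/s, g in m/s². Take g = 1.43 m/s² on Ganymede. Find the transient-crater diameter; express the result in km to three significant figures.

D ≈ 5.06 km

In SI units: v = 9150 m/s.
d^0.77 = 360^0.77 = 92.97
v^0.41 = 9150^0.41 = 42.09
g^-0.24 = 1.43^-0.24 = 0.9177
D = 1.41 × 92.97 × 42.09 × 0.9177 = 5063 m
   = 5.063 km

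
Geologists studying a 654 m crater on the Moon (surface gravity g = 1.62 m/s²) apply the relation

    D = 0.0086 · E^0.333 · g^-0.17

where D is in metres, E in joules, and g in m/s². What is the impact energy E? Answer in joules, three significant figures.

Rearranging: E = [D / (0.0086 · g^-0.17)]^(1/0.333).
g^-0.17 = 1.62^-0.17 = 0.9213
D / (0.0086 × 0.9213) = 654 / (7.923 × 10^-3) = 8.254 × 10^4
E = (8.254 × 10^4)^3.003 = 5.818 × 10^14 J

E ≈ 5.82 × 10^14 J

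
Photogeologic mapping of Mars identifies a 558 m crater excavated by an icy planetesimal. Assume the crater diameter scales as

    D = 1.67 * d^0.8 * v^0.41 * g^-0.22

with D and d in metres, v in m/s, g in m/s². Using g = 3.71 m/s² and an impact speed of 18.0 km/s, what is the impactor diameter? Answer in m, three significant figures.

d ≈ 13.5 m

Rearranging for d: d = [D / (1.67 · 18000^0.41 · 3.71^-0.22)]^(1/0.8).
18000^0.41 = 55.55
3.71^-0.22 = 0.7494
Denominator = 1.67 × 55.55 × 0.7494 = 69.52
D / 69.52 = 558 / 69.52 = 8.026
d = 8.026^(1/0.8) = 8.026^1.25 = 13.51 m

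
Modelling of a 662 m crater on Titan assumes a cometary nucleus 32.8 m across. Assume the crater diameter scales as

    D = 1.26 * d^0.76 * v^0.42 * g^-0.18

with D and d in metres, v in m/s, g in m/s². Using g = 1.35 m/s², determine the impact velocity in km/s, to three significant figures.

v ≈ 6.17 km/s

Rearranging for v: v = [D / (1.26 · 32.8^0.76 · 1.35^-0.18)]^(1/0.42).
32.8^0.76 = 14.19
1.35^-0.18 = 0.9474
Denominator = 1.26 × 14.19 × 0.9474 = 16.94
D / 16.94 = 662 / 16.94 = 39.08
v = 39.08^(1/0.42) = 39.08^2.381 = 6172 m/s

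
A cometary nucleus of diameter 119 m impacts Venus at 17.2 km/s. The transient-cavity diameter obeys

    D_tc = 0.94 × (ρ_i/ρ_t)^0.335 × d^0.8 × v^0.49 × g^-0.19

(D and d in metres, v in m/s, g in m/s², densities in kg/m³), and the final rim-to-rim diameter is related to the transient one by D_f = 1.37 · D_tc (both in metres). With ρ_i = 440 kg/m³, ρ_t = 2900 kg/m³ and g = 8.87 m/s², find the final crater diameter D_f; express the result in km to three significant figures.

D_f ≈ 2.46 km

v = 17200 m/s.
(ρ_i/ρ_t)^0.335 = (440/2900)^0.335 = 0.5317
d^0.8 = 119^0.8 = 45.75
v^0.49 = 17200^0.49 = 119.0
g^-0.19 = 8.87^-0.19 = 0.6605
D_tc = 0.94 × 0.5317 × 45.75 × 119.0 × 0.6605 = 1797 m
D_f = 1.37 × 1797 = 2462 m
     = 2.462 km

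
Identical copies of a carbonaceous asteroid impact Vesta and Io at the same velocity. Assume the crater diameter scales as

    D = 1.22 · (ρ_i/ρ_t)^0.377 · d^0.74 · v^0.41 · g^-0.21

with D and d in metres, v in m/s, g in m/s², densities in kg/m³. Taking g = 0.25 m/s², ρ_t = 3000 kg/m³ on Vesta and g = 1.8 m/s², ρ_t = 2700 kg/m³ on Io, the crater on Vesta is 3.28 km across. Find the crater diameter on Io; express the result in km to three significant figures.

D ≈ 2.25 km

The impactor-only factors (d, v, ρ_i) cancel in the ratio, leaving D_Io/D_Vesta = (g_Io/g_Vesta)^-0.21 · (ρ_t,Vesta/ρ_t,Io)^0.377.
(1.8/0.25)^-0.21 = 7.200^-0.21 = 0.6606
(3000/2700)^0.377 = 1.111^0.377 = 1.040
Ratio = 0.6606 × 1.040 = 0.6870
D_Io = 0.6870 × 3.28 km = 2.25 km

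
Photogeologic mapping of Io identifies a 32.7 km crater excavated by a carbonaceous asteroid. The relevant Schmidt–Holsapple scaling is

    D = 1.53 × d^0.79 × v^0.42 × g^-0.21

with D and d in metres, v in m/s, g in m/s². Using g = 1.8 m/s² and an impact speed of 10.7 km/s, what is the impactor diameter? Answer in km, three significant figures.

d ≈ 2.55 km

Rearranging for d: d = [D / (1.53 · 10700^0.42 · 1.8^-0.21)]^(1/0.79).
D = 32700 m.
10700^0.42 = 49.24
1.8^-0.21 = 0.8839
Denominator = 1.53 × 49.24 × 0.8839 = 66.59
D / 66.59 = 32700 / 66.59 = 491.1
d = 491.1^(1/0.79) = 491.1^1.2658 = 2550 m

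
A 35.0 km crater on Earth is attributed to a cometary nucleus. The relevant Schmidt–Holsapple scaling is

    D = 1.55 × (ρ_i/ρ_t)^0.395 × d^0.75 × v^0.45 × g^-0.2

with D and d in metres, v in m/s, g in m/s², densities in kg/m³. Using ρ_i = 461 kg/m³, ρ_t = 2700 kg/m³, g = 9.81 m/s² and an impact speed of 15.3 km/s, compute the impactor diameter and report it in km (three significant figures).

d ≈ 9.18 km

Rearranging for d: d = [D / (1.55 · (461/2700)^0.395 · 15300^0.45 · 9.81^-0.2)]^(1/0.75).
D = 35000 m.
(461/2700)^0.395 = 0.4975
15300^0.45 = 76.40
9.81^-0.2 = 0.6334
Denominator = 1.55 × 0.4975 × 76.40 × 0.6334 = 37.32
D / 37.32 = 35000 / 37.32 = 937.8
d = 937.8^(1/0.75) = 937.8^1.3333 = 9177 m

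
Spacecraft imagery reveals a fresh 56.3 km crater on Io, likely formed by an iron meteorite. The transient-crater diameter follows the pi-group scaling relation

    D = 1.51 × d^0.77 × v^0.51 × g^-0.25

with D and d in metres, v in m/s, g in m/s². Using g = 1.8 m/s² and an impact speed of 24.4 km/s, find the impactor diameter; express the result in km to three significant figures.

Rearranging for d: d = [D / (1.51 · 24400^0.51 · 1.8^-0.25)]^(1/0.77).
D = 56300 m.
24400^0.51 = 172.8
1.8^-0.25 = 0.8633
Denominator = 1.51 × 172.8 × 0.8633 = 225.3
D / 225.3 = 56300 / 225.3 = 249.9
d = 249.9^(1/0.77) = 249.9^1.2987 = 1300 m

d ≈ 1.30 km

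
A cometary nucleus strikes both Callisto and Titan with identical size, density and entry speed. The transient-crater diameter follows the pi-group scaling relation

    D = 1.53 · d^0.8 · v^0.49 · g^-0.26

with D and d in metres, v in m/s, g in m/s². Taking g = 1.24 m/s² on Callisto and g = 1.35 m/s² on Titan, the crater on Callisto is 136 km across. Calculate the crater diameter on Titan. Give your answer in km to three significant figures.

All impactor-dependent factors cancel in the ratio, leaving D_Titan/D_Callisto = (g_Titan/g_Callisto)^-0.26.
(1.35/1.24)^-0.26 = 1.089^-0.26 = 0.9781
D_Titan = 0.9781 × 136 km = 133 km

D ≈ 133 km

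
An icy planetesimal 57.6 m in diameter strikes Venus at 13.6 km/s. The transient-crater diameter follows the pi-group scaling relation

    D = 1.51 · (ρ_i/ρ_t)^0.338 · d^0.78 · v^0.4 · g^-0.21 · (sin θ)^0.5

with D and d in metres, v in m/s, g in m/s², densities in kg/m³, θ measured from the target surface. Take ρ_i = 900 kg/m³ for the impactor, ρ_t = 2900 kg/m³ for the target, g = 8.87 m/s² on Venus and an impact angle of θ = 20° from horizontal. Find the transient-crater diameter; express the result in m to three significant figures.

D ≈ 400 m

In SI units: v = 13600 m/s.
(ρ_i/ρ_t)^0.338 = (900/2900)^0.338 = 0.6734
d^0.78 = 57.6^0.78 = 23.61
v^0.4 = 13600^0.4 = 45.02
g^-0.21 = 8.87^-0.21 = 0.6323
(sin 20°)^0.5 = 0.3420^0.5 = 0.5848
D = 1.51 × 0.6734 × 23.61 × 45.02 × 0.6323 × 0.5848 = 399.7 m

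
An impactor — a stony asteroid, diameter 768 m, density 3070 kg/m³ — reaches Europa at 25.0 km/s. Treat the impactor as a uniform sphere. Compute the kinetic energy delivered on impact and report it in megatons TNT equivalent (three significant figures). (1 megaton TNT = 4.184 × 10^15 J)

v = 25000 m/s.
Mass m = (π/6) ρ d³ = (π/6) × 3070 × (768)³ = 7.281 × 10^11 kg
E = ½ m v² = 0.5 × 7.281 × 10^11 × (25000)² = 2.275 × 10^20 J
   = 2.275 × 10^20 / 4.184×10^15 = 54374 Mt

E ≈ 54400 Mt TNT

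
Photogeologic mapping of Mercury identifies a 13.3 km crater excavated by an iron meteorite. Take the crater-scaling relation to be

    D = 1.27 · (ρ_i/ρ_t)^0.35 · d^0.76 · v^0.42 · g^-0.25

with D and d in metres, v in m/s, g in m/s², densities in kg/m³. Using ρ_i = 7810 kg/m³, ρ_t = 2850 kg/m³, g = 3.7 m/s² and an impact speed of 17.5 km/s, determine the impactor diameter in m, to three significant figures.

d ≈ 851 m

Rearranging for d: d = [D / (1.27 · (7810/2850)^0.35 · 17500^0.42 · 3.7^-0.25)]^(1/0.76).
D = 13300 m.
(7810/2850)^0.35 = 1.423
17500^0.42 = 60.54
3.7^-0.25 = 0.7210
Denominator = 1.27 × 1.423 × 60.54 × 0.7210 = 78.88
D / 78.88 = 13300 / 78.88 = 168.6
d = 168.6^(1/0.76) = 168.6^1.3158 = 851.3 m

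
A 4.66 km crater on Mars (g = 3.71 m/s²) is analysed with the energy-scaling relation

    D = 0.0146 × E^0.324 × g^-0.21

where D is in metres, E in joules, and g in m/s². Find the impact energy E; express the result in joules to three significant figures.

Rearranging: E = [D / (0.0146 · g^-0.21)]^(1/0.324).
D = 4660 m.
g^-0.21 = 3.71^-0.21 = 0.7593
D / (0.0146 × 0.7593) = 4660 / (0.01109) = 4.202 × 10^5
E = (4.202 × 10^5)^3.0864 = 2.271 × 10^17 J

E ≈ 2.27 × 10^17 J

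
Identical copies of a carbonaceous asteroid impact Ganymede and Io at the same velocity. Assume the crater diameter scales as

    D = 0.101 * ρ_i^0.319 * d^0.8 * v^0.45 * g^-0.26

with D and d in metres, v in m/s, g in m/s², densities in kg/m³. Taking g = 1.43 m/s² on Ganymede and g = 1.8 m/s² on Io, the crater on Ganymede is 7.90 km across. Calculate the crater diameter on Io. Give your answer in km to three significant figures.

All impactor-dependent factors cancel in the ratio, leaving D_Io/D_Ganymede = (g_Io/g_Ganymede)^-0.26.
(1.8/1.43)^-0.26 = 1.259^-0.26 = 0.9419
D_Io = 0.9419 × 7.90 km = 7.44 km

D ≈ 7.44 km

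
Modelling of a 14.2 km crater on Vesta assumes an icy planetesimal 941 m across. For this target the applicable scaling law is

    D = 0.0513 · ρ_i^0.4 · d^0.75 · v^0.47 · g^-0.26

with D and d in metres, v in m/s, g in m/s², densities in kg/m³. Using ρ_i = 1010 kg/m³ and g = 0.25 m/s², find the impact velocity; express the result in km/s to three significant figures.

Rearranging for v: v = [D / (0.0513 · 1010^0.4 · 941^0.75 · 0.25^-0.26)]^(1/0.47).
D = 14200 m.
1010^0.4 = 15.91
941^0.75 = 169.9
0.25^-0.26 = 1.434
Denominator = 0.0513 × 15.91 × 169.9 × 1.434 = 198.9
D / 198.9 = 14200 / 198.9 = 71.39
v = 71.39^(1/0.47) = 71.39^2.1277 = 8790 m/s

v ≈ 8.79 km/s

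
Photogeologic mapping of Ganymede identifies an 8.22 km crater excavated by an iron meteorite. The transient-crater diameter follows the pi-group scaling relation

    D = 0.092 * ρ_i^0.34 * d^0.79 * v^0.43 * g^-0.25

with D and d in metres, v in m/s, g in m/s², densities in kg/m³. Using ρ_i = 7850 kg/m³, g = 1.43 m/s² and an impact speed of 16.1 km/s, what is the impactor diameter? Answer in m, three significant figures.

Rearranging for d: d = [D / (0.092 · 7850^0.34 · 16100^0.43 · 1.43^-0.25)]^(1/0.79).
D = 8220 m.
7850^0.34 = 21.10
16100^0.43 = 64.41
1.43^-0.25 = 0.9145
Denominator = 0.092 × 21.10 × 64.41 × 0.9145 = 114.3
D / 114.3 = 8220 / 114.3 = 71.92
d = 71.92^(1/0.79) = 71.92^1.2658 = 224.1 m

d ≈ 224 m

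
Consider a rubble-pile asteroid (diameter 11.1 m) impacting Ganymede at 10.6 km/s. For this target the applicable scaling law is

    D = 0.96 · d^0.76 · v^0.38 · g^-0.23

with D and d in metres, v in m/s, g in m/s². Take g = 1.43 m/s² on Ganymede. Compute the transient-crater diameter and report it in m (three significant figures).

In SI units: v = 10600 m/s.
d^0.76 = 11.1^0.76 = 6.229
v^0.38 = 10600^0.38 = 33.85
g^-0.23 = 1.43^-0.23 = 0.9210
D = 0.96 × 6.229 × 33.85 × 0.9210 = 186.4 m

D ≈ 186 m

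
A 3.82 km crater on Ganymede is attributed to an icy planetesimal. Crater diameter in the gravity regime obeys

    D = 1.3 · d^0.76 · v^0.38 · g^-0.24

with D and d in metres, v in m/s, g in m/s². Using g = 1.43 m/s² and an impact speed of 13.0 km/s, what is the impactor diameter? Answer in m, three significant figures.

d ≈ 359 m

Rearranging for d: d = [D / (1.3 · 13000^0.38 · 1.43^-0.24)]^(1/0.76).
D = 3820 m.
13000^0.38 = 36.58
1.43^-0.24 = 0.9177
Denominator = 1.3 × 36.58 × 0.9177 = 43.64
D / 43.64 = 3820 / 43.64 = 87.53
d = 87.53^(1/0.76) = 87.53^1.3158 = 359.3 m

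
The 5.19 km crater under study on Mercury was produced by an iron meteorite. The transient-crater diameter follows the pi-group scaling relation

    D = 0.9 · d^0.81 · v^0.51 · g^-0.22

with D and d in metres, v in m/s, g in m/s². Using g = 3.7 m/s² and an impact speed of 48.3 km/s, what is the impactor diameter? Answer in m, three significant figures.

d ≈ 70.5 m

Rearranging for d: d = [D / (0.9 · 48300^0.51 · 3.7^-0.22)]^(1/0.81).
D = 5190 m.
48300^0.51 = 244.8
3.7^-0.22 = 0.7499
Denominator = 0.9 × 244.8 × 0.7499 = 165.2
D / 165.2 = 5190 / 165.2 = 31.42
d = 31.42^(1/0.81) = 31.42^1.2346 = 70.54 m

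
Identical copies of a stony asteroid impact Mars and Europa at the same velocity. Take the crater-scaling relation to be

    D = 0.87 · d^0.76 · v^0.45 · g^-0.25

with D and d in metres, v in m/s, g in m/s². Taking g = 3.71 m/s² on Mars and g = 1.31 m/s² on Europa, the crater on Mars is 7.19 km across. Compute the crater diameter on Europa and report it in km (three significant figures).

D ≈ 9.33 km

All impactor-dependent factors cancel in the ratio, leaving D_Europa/D_Mars = (g_Europa/g_Mars)^-0.25.
(1.31/3.71)^-0.25 = 0.3531^-0.25 = 1.297
D_Europa = 1.297 × 7.19 km = 9.33 km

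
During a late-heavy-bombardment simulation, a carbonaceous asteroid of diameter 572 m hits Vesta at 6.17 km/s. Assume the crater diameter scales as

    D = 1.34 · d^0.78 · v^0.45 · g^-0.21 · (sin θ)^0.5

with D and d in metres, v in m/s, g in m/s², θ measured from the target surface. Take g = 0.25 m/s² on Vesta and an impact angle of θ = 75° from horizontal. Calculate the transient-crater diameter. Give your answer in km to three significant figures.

In SI units: v = 6170 m/s.
d^0.78 = 572^0.78 = 141.5
v^0.45 = 6170^0.45 = 50.77
g^-0.21 = 0.25^-0.21 = 1.338
(sin 75°)^0.5 = 0.9659^0.5 = 0.9828
D = 1.34 × 141.5 × 50.77 × 1.338 × 0.9828 = 12659 m
   = 12.66 km

D ≈ 12.7 km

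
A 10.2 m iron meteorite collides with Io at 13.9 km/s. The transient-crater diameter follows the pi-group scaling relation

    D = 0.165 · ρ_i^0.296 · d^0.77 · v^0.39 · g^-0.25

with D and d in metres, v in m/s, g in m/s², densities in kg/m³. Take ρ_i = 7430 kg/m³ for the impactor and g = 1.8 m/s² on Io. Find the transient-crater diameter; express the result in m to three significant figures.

D ≈ 492 m

In SI units: v = 13900 m/s.
ρ_i^0.296 = 7430^0.296 = 13.99
d^0.77 = 10.2^0.77 = 5.979
v^0.39 = 13900^0.39 = 41.28
g^-0.25 = 1.8^-0.25 = 0.8633
D = 0.165 × 13.99 × 5.979 × 41.28 × 0.8633 = 491.8 m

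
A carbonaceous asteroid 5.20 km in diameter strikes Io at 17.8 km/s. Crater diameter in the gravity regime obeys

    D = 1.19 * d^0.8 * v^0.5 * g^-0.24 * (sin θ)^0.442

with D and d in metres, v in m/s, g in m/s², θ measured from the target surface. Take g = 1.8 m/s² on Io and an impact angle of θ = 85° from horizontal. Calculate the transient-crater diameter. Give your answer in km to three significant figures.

In SI units: d = 5200 m, v = 17800 m/s.
d^0.8 = 5200^0.8 = 939.3
v^0.5 = 17800^0.5 = 133.4
g^-0.24 = 1.8^-0.24 = 0.8684
(sin 85°)^0.442 = 0.9962^0.442 = 0.9983
D = 1.19 × 939.3 × 133.4 × 0.8684 × 0.9983 = 1.293 × 10^5 m
   = 129.3 km

D ≈ 129 km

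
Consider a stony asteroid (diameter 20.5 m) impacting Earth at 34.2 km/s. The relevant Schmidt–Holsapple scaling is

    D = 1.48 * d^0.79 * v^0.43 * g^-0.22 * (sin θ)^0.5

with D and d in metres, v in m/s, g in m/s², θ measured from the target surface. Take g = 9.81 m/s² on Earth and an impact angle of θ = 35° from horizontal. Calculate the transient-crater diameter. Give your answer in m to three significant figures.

D ≈ 657 m

In SI units: v = 34200 m/s.
d^0.79 = 20.5^0.79 = 10.87
v^0.43 = 34200^0.43 = 89.05
g^-0.22 = 9.81^-0.22 = 0.6051
(sin 35°)^0.5 = 0.5736^0.5 = 0.7574
D = 1.48 × 10.87 × 89.05 × 0.6051 × 0.7574 = 656.6 m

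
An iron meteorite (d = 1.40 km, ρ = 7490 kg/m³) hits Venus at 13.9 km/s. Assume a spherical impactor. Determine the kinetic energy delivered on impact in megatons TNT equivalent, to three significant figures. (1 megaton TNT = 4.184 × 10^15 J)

E ≈ 2.48 × 10^5 Mt TNT

d = 1400 m; v = 13900 m/s.
Mass m = (π/6) ρ d³ = (π/6) × 7490 × (1400)³ = 1.076 × 10^13 kg
E = ½ m v² = 0.5 × 1.076 × 10^13 × (13900)² = 1.039 × 10^21 J
   = 1.039 × 10^21 / 4.184×10^15 = 2.483 × 10^5 Mt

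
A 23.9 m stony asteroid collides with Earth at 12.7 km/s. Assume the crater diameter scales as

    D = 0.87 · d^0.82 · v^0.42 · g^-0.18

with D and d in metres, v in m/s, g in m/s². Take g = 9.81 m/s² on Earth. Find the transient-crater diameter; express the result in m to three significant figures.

D ≈ 412 m

In SI units: v = 12700 m/s.
d^0.82 = 23.9^0.82 = 13.50
v^0.42 = 12700^0.42 = 52.92
g^-0.18 = 9.81^-0.18 = 0.6630
D = 0.87 × 13.50 × 52.92 × 0.6630 = 412.1 m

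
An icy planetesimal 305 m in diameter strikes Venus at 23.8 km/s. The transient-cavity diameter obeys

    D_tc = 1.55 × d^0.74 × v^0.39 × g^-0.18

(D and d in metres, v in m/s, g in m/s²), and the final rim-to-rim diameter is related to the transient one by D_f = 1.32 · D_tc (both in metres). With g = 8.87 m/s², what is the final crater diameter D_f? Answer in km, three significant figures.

v = 23800 m/s.
d^0.74 = 305^0.74 = 68.93
v^0.39 = 23800^0.39 = 50.92
g^-0.18 = 8.87^-0.18 = 0.6751
D_tc = 1.55 × 68.93 × 50.92 × 0.6751 = 3673 m
D_f = 1.32 × 3673 = 4848 m
     = 4.848 km

D_f ≈ 4.85 km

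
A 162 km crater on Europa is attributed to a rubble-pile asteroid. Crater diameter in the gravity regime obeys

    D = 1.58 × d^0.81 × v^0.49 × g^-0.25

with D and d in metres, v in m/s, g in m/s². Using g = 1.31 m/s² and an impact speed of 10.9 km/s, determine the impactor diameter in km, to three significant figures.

Rearranging for d: d = [D / (1.58 · 10900^0.49 · 1.31^-0.25)]^(1/0.81).
D = 162000 m.
10900^0.49 = 95.13
1.31^-0.25 = 0.9347
Denominator = 1.58 × 95.13 × 0.9347 = 140.5
D / 140.5 = 162000 / 140.5 = 1153
d = 1153^(1/0.81) = 1153^1.2346 = 6027 m

d ≈ 6.03 km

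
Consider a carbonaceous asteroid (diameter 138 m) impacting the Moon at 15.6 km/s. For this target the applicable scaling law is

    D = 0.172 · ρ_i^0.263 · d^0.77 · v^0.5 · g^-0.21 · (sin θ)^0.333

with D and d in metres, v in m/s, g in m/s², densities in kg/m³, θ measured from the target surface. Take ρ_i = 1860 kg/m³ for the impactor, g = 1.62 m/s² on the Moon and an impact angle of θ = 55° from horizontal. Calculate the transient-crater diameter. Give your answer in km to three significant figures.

In SI units: v = 15600 m/s.
ρ_i^0.263 = 1860^0.263 = 7.242
d^0.77 = 138^0.77 = 44.43
v^0.5 = 15600^0.5 = 124.9
g^-0.21 = 1.62^-0.21 = 0.9037
(sin 55°)^0.333 = 0.8192^0.333 = 0.9357
D = 0.172 × 7.242 × 44.43 × 124.9 × 0.9037 × 0.9357 = 5845 m
   = 5.845 km

D ≈ 5.85 km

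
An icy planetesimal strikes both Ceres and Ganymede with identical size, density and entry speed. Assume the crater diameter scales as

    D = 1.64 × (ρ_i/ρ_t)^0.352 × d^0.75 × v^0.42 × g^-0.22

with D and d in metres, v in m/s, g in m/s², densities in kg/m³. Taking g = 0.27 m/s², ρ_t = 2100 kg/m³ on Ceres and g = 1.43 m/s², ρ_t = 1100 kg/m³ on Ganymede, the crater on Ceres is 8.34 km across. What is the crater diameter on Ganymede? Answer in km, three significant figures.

The impactor-only factors (d, v, ρ_i) cancel in the ratio, leaving D_Ganymede/D_Ceres = (g_Ganymede/g_Ceres)^-0.22 · (ρ_t,Ceres/ρ_t,Ganymede)^0.352.
(1.43/0.27)^-0.22 = 5.296^-0.22 = 0.6930
(2100/1100)^0.352 = 1.909^0.352 = 1.256
Ratio = 0.6930 × 1.256 = 0.8704
D_Ganymede = 0.8704 × 8.34 km = 7.26 km

D ≈ 7.26 km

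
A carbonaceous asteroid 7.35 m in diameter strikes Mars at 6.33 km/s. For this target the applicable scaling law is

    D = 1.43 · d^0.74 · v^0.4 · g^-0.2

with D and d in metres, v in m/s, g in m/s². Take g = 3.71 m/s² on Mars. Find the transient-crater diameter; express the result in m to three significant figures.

In SI units: v = 6330 m/s.
d^0.74 = 7.35^0.74 = 4.376
v^0.4 = 6330^0.4 = 33.16
g^-0.2 = 3.71^-0.2 = 0.7694
D = 1.43 × 4.376 × 33.16 × 0.7694 = 159.7 m

D ≈ 160 m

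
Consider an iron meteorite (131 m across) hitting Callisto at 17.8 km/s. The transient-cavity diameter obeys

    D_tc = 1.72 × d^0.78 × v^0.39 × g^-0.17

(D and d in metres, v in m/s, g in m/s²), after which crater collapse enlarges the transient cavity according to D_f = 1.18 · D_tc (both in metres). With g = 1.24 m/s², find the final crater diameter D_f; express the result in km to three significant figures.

D_f ≈ 3.99 km

v = 17800 m/s.
d^0.78 = 131^0.78 = 44.82
v^0.39 = 17800^0.39 = 45.46
g^-0.17 = 1.24^-0.17 = 0.9641
D_tc = 1.72 × 44.82 × 45.46 × 0.9641 = 3379 m
D_f = 1.18 × 3379 = 3987 m
     = 3.987 km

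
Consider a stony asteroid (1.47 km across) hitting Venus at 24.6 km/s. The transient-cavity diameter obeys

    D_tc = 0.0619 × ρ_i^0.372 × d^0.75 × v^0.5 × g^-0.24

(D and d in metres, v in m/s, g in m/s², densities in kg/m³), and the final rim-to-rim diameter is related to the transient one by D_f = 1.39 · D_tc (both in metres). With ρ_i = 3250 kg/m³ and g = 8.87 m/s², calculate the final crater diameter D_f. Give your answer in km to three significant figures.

In SI: d = 1470 m, v = 24600 m/s.
ρ_i^0.372 = 3250^0.372 = 20.25
d^0.75 = 1470^0.75 = 237.4
v^0.5 = 24600^0.5 = 156.8
g^-0.24 = 8.87^-0.24 = 0.5922
D_tc = 0.0619 × 20.25 × 237.4 × 156.8 × 0.5922 = 27630 m
D_f = 1.39 × 27630 = 38406 m
     = 38.41 km

D_f ≈ 38.4 km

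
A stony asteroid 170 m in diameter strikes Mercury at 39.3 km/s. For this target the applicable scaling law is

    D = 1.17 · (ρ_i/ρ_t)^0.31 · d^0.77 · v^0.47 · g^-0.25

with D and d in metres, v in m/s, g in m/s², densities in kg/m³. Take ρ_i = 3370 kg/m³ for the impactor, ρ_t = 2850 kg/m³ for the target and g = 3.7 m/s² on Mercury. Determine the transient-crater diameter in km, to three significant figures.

In SI units: v = 39300 m/s.
(ρ_i/ρ_t)^0.31 = (3370/2850)^0.31 = 1.053
d^0.77 = 170^0.77 = 52.17
v^0.47 = 39300^0.47 = 144.3
g^-0.25 = 3.7^-0.25 = 0.7210
D = 1.17 × 1.053 × 52.17 × 144.3 × 0.7210 = 6687 m
   = 6.687 km

D ≈ 6.69 km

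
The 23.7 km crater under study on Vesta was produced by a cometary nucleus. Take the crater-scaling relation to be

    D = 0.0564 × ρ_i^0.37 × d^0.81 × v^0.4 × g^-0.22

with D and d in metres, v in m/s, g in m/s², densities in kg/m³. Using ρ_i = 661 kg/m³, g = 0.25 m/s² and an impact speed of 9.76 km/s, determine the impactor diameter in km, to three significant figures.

Rearranging for d: d = [D / (0.0564 · 661^0.37 · 9760^0.4 · 0.25^-0.22)]^(1/0.81).
D = 23700 m.
661^0.37 = 11.05
9760^0.4 = 39.43
0.25^-0.22 = 1.357
Denominator = 0.0564 × 11.05 × 39.43 × 1.357 = 33.35
D / 33.35 = 23700 / 33.35 = 710.6
d = 710.6^(1/0.81) = 710.6^1.2346 = 3316 m

d ≈ 3.32 km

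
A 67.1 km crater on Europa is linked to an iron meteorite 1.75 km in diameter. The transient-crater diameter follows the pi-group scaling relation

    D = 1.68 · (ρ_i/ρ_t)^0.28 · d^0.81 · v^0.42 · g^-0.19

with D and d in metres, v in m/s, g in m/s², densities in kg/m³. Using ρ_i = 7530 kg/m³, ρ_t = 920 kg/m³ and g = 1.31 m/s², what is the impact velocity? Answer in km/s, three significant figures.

Rearranging for v: v = [D / (1.68 · (7530/920)^0.28 · 1750^0.81 · 1.31^-0.19)]^(1/0.42).
D = 67100 m.
(7530/920)^0.28 = 1.802
1750^0.81 = 423.5
1.31^-0.19 = 0.9500
Denominator = 1.68 × 1.802 × 423.5 × 0.9500 = 1218
D / 1218 = 67100 / 1218 = 55.09
v = 55.09^(1/0.42) = 55.09^2.381 = 13980 m/s

v ≈ 14.0 km/s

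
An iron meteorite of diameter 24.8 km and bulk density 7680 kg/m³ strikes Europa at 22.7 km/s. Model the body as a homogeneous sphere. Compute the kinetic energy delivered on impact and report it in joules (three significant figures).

d = 24800 m; v = 22700 m/s.
Mass m = (π/6) ρ d³ = (π/6) × 7680 × (24800)³ = 6.134 × 10^16 kg
E = ½ m v² = 0.5 × 6.134 × 10^16 × (22700)² = 1.580 × 10^25 J

E ≈ 1.58 × 10^25 J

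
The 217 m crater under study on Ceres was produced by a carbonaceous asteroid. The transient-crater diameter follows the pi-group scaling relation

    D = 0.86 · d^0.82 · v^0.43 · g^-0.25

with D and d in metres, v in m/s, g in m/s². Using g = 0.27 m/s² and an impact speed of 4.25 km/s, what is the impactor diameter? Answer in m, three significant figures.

Rearranging for d: d = [D / (0.86 · 4250^0.43 · 0.27^-0.25)]^(1/0.82).
4250^0.43 = 36.33
0.27^-0.25 = 1.387
Denominator = 0.86 × 36.33 × 1.387 = 43.34
D / 43.34 = 217 / 43.34 = 5.007
d = 5.007^(1/0.82) = 5.007^1.2195 = 7.131 m

d ≈ 7.13 m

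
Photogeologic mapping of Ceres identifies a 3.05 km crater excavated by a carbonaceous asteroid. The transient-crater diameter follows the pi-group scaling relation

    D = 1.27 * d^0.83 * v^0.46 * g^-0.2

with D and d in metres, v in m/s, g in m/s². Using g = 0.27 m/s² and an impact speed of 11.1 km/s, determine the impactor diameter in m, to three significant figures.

Rearranging for d: d = [D / (1.27 · 11100^0.46 · 0.27^-0.2)]^(1/0.83).
D = 3050 m.
11100^0.46 = 72.59
0.27^-0.2 = 1.299
Denominator = 1.27 × 72.59 × 1.299 = 119.8
D / 119.8 = 3050 / 119.8 = 25.46
d = 25.46^(1/0.83) = 25.46^1.2048 = 49.41 m

d ≈ 49.4 m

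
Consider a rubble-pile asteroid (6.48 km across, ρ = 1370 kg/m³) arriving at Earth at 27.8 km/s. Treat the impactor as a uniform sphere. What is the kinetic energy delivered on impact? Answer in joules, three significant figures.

E ≈ 7.54 × 10^22 J

d = 6480 m; v = 27800 m/s.
Mass m = (π/6) ρ d³ = (π/6) × 1370 × (6480)³ = 1.952 × 10^14 kg
E = ½ m v² = 0.5 × 1.952 × 10^14 × (27800)² = 7.543 × 10^22 J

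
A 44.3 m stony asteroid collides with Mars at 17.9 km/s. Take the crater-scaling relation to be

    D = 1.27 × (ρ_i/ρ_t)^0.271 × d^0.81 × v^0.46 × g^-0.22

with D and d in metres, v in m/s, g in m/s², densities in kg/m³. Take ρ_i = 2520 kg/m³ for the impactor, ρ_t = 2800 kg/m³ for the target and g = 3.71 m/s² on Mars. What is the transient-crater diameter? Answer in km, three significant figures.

In SI units: v = 17900 m/s.
(ρ_i/ρ_t)^0.271 = (2520/2800)^0.271 = 0.9719
d^0.81 = 44.3^0.81 = 21.56
v^0.46 = 17900^0.46 = 90.43
g^-0.22 = 3.71^-0.22 = 0.7494
D = 1.27 × 0.9719 × 21.56 × 90.43 × 0.7494 = 1803 m
   = 1.803 km

D ≈ 1.80 km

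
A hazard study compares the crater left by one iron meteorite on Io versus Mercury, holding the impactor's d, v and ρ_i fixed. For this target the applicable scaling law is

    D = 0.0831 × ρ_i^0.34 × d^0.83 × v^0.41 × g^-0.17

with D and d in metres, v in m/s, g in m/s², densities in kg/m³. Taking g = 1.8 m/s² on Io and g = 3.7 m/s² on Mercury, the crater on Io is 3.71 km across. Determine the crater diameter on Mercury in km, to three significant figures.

All impactor-dependent factors cancel in the ratio, leaving D_Mercury/D_Io = (g_Mercury/g_Io)^-0.17.
(3.7/1.8)^-0.17 = 2.056^-0.17 = 0.8847
D_Mercury = 0.8847 × 3.71 km = 3.28 km

D ≈ 3.28 km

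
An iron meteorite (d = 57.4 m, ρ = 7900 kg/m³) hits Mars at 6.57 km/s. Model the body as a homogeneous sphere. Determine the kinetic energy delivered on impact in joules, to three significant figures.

E ≈ 1.69 × 10^16 J

v = 6570 m/s.
Mass m = (π/6) ρ d³ = (π/6) × 7900 × (57.4)³ = 7.823 × 10^8 kg
E = ½ m v² = 0.5 × 7.823 × 10^8 × (6570)² = 1.688 × 10^16 J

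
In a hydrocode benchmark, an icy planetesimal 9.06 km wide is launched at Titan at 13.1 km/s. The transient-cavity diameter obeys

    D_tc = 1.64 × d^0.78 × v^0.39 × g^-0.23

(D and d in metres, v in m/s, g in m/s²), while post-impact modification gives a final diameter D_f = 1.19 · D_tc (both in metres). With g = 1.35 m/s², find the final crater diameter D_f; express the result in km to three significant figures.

D_f ≈ 89.7 km

In SI: d = 9060 m, v = 13100 m/s.
d^0.78 = 9060^0.78 = 1221
v^0.39 = 13100^0.39 = 40.34
g^-0.23 = 1.35^-0.23 = 0.9333
D_tc = 1.64 × 1221 × 40.34 × 0.9333 = 75390 m
D_f = 1.19 × 75390 = 89714 m
     = 89.71 km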